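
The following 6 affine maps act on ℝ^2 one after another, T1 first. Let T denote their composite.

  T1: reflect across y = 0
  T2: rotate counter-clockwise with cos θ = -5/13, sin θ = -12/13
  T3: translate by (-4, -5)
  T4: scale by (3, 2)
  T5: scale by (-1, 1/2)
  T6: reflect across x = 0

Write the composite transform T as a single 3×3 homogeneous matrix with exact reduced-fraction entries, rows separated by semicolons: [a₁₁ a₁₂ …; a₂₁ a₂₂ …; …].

T1 = [1 0 0; 0 -1 0; 0 0 1]
T2·T1 = [-5/13 -12/13 0; -12/13 5/13 0; 0 0 1]
T3·…·T1 = [-5/13 -12/13 -4; -12/13 5/13 -5; 0 0 1]
T4·…·T1 = [-15/13 -36/13 -12; -24/13 10/13 -10; 0 0 1]
T5·…·T1 = [15/13 36/13 12; -12/13 5/13 -5; 0 0 1]
T6·…·T1 = [-15/13 -36/13 -12; -12/13 5/13 -5; 0 0 1]

T = [-15/13 -36/13 -12; -12/13 5/13 -5; 0 0 1]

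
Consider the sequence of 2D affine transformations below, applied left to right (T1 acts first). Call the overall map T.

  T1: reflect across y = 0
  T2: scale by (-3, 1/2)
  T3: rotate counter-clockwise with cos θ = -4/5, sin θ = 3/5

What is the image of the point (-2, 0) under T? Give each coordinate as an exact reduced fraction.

T(p) = (-24/5, 18/5)

T1 reflect across y = 0: (-2, 0) → (-2, 0)
T2 scale by (-3, 1/2): (-2, 0) → (6, 0)
T3 rotate counter-clockwise with cos θ = -4/5, sin θ = 3/5: (6, 0) → (-24/5, 18/5)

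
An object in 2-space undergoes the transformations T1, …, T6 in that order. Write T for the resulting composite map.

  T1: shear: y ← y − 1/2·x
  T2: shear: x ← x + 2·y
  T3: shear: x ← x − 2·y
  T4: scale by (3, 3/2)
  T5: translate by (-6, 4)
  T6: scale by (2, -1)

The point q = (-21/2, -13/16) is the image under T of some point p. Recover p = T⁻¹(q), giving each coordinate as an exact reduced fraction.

T1 = [1 0 0; -1/2 1 0; 0 0 1]
T2·T1 = [0 2 0; -1/2 1 0; 0 0 1]
T3·…·T1 = [1 0 0; -1/2 1 0; 0 0 1]
T4·…·T1 = [3 0 0; -3/4 3/2 0; 0 0 1]
T5·…·T1 = [3 0 -6; -3/4 3/2 4; 0 0 1]
T6·…·T1 = [6 0 -12; 3/4 -3/2 -4; 0 0 1]
det M = -9; M⁻¹ = [1/6 0 2; 1/12 -2/3 -5/3; 0 0 1]
M⁻¹ · (-21/2, -13/16)ᵀ = (1/4, -2)ᵀ

p = (1/4, -2)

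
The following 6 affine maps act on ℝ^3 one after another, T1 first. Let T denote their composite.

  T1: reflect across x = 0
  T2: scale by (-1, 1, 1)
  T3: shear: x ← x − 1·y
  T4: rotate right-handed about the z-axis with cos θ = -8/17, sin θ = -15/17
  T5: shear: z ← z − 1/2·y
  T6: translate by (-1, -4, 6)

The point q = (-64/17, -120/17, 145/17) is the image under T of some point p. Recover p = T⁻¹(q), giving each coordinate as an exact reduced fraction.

p = (3, -1, 1)

T1 = [-1 0 0 0; 0 1 0 0; 0 0 1 0; 0 0 0 1]
T2·T1 = [1 0 0 0; 0 1 0 0; 0 0 1 0; 0 0 0 1]
T3·…·T1 = [1 -1 0 0; 0 1 0 0; 0 0 1 0; 0 0 0 1]
T4·…·T1 = [-8/17 23/17 0 0; -15/17 7/17 0 0; 0 0 1 0; 0 0 0 1]
T5·…·T1 = [-8/17 23/17 0 0; -15/17 7/17 0 0; 15/34 -7/34 1 0; 0 0 0 1]
T6·…·T1 = [-8/17 23/17 0 -1; -15/17 7/17 0 -4; 15/34 -7/34 1 6; 0 0 0 1]
det M = 1; M⁻¹ = [7/17 -23/17 0 -5; 15/17 -8/17 0 -1; 0 1/2 1 -4; 0 0 0 1]
M⁻¹ · (-64/17, -120/17, 145/17)ᵀ = (3, -1, 1)ᵀ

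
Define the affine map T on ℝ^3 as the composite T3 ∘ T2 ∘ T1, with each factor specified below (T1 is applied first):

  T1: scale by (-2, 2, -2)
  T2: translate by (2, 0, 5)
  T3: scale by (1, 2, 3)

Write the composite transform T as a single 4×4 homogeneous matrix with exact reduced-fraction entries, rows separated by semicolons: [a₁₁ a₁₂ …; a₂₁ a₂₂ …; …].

T = [-2 0 0 2; 0 4 0 0; 0 0 -6 15; 0 0 0 1]

T1 = [-2 0 0 0; 0 2 0 0; 0 0 -2 0; 0 0 0 1]
T2·T1 = [-2 0 0 2; 0 2 0 0; 0 0 -2 5; 0 0 0 1]
T3·…·T1 = [-2 0 0 2; 0 4 0 0; 0 0 -6 15; 0 0 0 1]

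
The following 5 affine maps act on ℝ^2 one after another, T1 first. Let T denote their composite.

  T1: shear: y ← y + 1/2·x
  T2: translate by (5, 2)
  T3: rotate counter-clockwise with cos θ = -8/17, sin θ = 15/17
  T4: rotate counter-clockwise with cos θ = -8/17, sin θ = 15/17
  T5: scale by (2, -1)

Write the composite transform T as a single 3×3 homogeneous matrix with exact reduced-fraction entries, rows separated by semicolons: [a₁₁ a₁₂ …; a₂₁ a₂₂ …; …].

T1 = [1 0 0; 1/2 1 0; 0 0 1]
T2·T1 = [1 0 5; 1/2 1 2; 0 0 1]
T3·…·T1 = [-31/34 -15/17 -70/17; 11/17 -8/17 59/17; 0 0 1]
T4·…·T1 = [-41/289 240/289 -325/289; -641/578 -161/289 -1522/289; 0 0 1]
T5·…·T1 = [-82/289 480/289 -650/289; 641/578 161/289 1522/289; 0 0 1]

T = [-82/289 480/289 -650/289; 641/578 161/289 1522/289; 0 0 1]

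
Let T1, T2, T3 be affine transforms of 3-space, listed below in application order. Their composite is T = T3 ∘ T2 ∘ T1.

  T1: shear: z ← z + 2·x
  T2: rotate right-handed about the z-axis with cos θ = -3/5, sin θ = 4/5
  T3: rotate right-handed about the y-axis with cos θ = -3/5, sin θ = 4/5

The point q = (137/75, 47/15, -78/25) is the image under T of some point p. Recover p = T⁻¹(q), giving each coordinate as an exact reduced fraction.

T1 = [1 0 0 0; 0 1 0 0; 2 0 1 0; 0 0 0 1]
T2·T1 = [-3/5 -4/5 0 0; 4/5 -3/5 0 0; 2 0 1 0; 0 0 0 1]
T3·…·T1 = [49/25 12/25 4/5 0; 4/5 -3/5 0 0; -18/25 16/25 -3/5 0; 0 0 0 1]
det M = 1; M⁻¹ = [9/25 4/5 12/25 0; 12/25 -3/5 16/25 0; 2/25 -8/5 -39/25 0; 0 0 0 1]
M⁻¹ · (137/75, 47/15, -78/25)ᵀ = (5/3, -3, 0)ᵀ

p = (5/3, -3, 0)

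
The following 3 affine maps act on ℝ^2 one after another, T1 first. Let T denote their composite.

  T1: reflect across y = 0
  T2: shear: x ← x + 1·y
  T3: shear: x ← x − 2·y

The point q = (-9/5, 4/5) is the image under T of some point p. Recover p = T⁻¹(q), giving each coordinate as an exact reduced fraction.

p = (-1, -4/5)

T1 = [1 0 0; 0 -1 0; 0 0 1]
T2·T1 = [1 -1 0; 0 -1 0; 0 0 1]
T3·…·T1 = [1 1 0; 0 -1 0; 0 0 1]
det M = -1; M⁻¹ = [1 1 0; 0 -1 0; 0 0 1]
M⁻¹ · (-9/5, 4/5)ᵀ = (-1, -4/5)ᵀ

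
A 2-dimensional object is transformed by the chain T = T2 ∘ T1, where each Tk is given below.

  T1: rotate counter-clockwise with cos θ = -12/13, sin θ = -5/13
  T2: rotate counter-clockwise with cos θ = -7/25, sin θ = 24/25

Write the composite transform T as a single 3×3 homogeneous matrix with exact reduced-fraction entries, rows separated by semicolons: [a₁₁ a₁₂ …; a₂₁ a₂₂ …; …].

T1 = [-12/13 5/13 0; -5/13 -12/13 0; 0 0 1]
T2·T1 = [204/325 253/325 0; -253/325 204/325 0; 0 0 1]

T = [204/325 253/325 0; -253/325 204/325 0; 0 0 1]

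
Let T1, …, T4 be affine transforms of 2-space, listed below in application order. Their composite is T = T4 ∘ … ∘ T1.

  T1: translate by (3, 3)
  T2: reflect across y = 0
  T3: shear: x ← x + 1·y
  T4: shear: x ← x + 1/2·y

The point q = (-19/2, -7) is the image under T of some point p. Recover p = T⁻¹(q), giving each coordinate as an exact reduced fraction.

T1 = [1 0 3; 0 1 3; 0 0 1]
T2·T1 = [1 0 3; 0 -1 -3; 0 0 1]
T3·…·T1 = [1 -1 0; 0 -1 -3; 0 0 1]
T4·…·T1 = [1 -3/2 -3/2; 0 -1 -3; 0 0 1]
det M = -1; M⁻¹ = [1 -3/2 -3; 0 -1 -3; 0 0 1]
M⁻¹ · (-19/2, -7)ᵀ = (-2, 4)ᵀ

p = (-2, 4)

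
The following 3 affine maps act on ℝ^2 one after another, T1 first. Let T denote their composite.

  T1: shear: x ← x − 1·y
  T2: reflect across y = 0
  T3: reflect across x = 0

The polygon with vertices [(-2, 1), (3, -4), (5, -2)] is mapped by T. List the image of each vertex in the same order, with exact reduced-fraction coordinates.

T1 shear: x ← x − 1·y: (-2, 1) → (-3, 1); (3, -4) → (7, -4); (5, -2) → (7, -2)
T2 reflect across y = 0: (-3, 1) → (-3, -1); (7, -4) → (7, 4); (7, -2) → (7, 2)
T3 reflect across x = 0: (-3, -1) → (3, -1); (7, 4) → (-7, 4); (7, 2) → (-7, 2)

image vertices: (3, -1), (-7, 4), (-7, 2)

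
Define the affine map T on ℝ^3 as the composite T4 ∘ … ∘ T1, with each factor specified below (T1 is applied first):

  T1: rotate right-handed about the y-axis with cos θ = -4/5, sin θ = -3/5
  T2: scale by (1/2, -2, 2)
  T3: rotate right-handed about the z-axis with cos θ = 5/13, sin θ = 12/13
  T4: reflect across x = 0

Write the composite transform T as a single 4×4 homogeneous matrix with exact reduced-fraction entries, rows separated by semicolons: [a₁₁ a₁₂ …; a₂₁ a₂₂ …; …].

T1 = [-4/5 0 -3/5 0; 0 1 0 0; 3/5 0 -4/5 0; 0 0 0 1]
T2·T1 = [-2/5 0 -3/10 0; 0 -2 0 0; 6/5 0 -8/5 0; 0 0 0 1]
T3·…·T1 = [-2/13 24/13 -3/26 0; -24/65 -10/13 -18/65 0; 6/5 0 -8/5 0; 0 0 0 1]
T4·…·T1 = [2/13 -24/13 3/26 0; -24/65 -10/13 -18/65 0; 6/5 0 -8/5 0; 0 0 0 1]

T = [2/13 -24/13 3/26 0; -24/65 -10/13 -18/65 0; 6/5 0 -8/5 0; 0 0 0 1]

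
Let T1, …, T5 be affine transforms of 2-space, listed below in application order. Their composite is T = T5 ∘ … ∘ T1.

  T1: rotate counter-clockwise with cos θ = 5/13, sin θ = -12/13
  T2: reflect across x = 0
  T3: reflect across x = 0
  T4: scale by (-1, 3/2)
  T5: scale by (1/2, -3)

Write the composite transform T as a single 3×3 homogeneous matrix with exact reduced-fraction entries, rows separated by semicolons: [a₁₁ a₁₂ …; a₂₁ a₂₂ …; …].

T = [-5/26 -6/13 0; 54/13 -45/26 0; 0 0 1]

T1 = [5/13 12/13 0; -12/13 5/13 0; 0 0 1]
T2·T1 = [-5/13 -12/13 0; -12/13 5/13 0; 0 0 1]
T3·…·T1 = [5/13 12/13 0; -12/13 5/13 0; 0 0 1]
T4·…·T1 = [-5/13 -12/13 0; -18/13 15/26 0; 0 0 1]
T5·…·T1 = [-5/26 -6/13 0; 54/13 -45/26 0; 0 0 1]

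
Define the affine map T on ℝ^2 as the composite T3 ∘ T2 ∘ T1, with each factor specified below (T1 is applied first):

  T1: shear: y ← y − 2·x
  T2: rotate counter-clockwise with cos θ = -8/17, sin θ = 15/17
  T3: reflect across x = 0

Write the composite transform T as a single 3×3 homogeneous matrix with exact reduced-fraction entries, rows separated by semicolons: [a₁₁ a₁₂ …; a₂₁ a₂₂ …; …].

T1 = [1 0 0; -2 1 0; 0 0 1]
T2·T1 = [22/17 -15/17 0; 31/17 -8/17 0; 0 0 1]
T3·…·T1 = [-22/17 15/17 0; 31/17 -8/17 0; 0 0 1]

T = [-22/17 15/17 0; 31/17 -8/17 0; 0 0 1]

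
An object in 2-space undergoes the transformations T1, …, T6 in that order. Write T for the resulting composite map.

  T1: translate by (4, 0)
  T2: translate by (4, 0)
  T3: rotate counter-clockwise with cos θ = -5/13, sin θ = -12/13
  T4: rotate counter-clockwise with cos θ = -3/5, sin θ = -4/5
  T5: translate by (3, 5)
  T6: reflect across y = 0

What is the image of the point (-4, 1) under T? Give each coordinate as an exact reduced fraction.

T1 translate by (4, 0): (-4, 1) → (0, 1)
T2 translate by (4, 0): (0, 1) → (4, 1)
T3 rotate counter-clockwise with cos θ = -5/13, sin θ = -12/13: (4, 1) → (-8/13, -53/13)
T4 rotate counter-clockwise with cos θ = -3/5, sin θ = -4/5: (-8/13, -53/13) → (-188/65, 191/65)
T5 translate by (3, 5): (-188/65, 191/65) → (7/65, 516/65)
T6 reflect across y = 0: (7/65, 516/65) → (7/65, -516/65)

T(p) = (7/65, -516/65)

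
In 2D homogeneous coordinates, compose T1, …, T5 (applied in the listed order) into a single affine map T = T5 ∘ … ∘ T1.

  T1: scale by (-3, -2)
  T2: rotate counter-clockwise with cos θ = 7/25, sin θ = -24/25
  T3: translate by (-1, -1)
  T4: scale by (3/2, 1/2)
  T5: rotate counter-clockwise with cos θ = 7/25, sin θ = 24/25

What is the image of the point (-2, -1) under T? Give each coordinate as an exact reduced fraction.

T(p) = (1017/250, 719/250)

T1 scale by (-3, -2): (-2, -1) → (6, 2)
T2 rotate counter-clockwise with cos θ = 7/25, sin θ = -24/25: (6, 2) → (18/5, -26/5)
T3 translate by (-1, -1): (18/5, -26/5) → (13/5, -31/5)
T4 scale by (3/2, 1/2): (13/5, -31/5) → (39/10, -31/10)
T5 rotate counter-clockwise with cos θ = 7/25, sin θ = 24/25: (39/10, -31/10) → (1017/250, 719/250)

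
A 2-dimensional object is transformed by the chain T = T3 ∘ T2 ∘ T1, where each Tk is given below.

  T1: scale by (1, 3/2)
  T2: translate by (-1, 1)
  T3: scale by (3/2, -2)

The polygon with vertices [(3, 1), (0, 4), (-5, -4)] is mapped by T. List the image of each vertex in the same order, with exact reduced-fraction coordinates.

image vertices: (3, -5), (-3/2, -14), (-9, 10)

T1 scale by (1, 3/2): (3, 1) → (3, 3/2); (0, 4) → (0, 6); (-5, -4) → (-5, -6)
T2 translate by (-1, 1): (3, 3/2) → (2, 5/2); (0, 6) → (-1, 7); (-5, -6) → (-6, -5)
T3 scale by (3/2, -2): (2, 5/2) → (3, -5); (-1, 7) → (-3/2, -14); (-6, -5) → (-9, 10)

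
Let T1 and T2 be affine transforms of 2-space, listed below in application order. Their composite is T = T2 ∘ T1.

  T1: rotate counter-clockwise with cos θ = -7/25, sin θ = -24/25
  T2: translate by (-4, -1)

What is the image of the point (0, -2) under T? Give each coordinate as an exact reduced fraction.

T1 rotate counter-clockwise with cos θ = -7/25, sin θ = -24/25: (0, -2) → (-48/25, 14/25)
T2 translate by (-4, -1): (-48/25, 14/25) → (-148/25, -11/25)

T(p) = (-148/25, -11/25)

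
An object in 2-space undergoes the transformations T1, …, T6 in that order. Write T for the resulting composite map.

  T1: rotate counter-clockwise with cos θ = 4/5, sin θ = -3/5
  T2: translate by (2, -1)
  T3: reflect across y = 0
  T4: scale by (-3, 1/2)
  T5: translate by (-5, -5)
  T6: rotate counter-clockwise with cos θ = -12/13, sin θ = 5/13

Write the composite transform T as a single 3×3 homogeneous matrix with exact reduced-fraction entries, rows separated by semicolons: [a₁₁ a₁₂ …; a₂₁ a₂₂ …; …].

T1 = [4/5 3/5 0; -3/5 4/5 0; 0 0 1]
T2·T1 = [4/5 3/5 2; -3/5 4/5 -1; 0 0 1]
T3·…·T1 = [4/5 3/5 2; 3/5 -4/5 1; 0 0 1]
T4·…·T1 = [-12/5 -9/5 -6; 3/10 -2/5 1/2; 0 0 1]
T5·…·T1 = [-12/5 -9/5 -11; 3/10 -2/5 -9/2; 0 0 1]
T6·…·T1 = [21/10 118/65 309/26; -6/5 -21/65 -1/13; 0 0 1]

T = [21/10 118/65 309/26; -6/5 -21/65 -1/13; 0 0 1]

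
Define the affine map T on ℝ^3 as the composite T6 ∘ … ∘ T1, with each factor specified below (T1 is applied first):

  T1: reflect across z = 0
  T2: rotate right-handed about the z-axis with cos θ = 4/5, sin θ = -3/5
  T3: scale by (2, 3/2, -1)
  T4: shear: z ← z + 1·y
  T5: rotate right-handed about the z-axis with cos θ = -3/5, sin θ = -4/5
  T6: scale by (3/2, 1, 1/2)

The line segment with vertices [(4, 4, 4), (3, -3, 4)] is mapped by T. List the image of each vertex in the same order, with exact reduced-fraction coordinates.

image vertices: (-216/25, -242/25, 13/5), (-216/25, 141/50, -23/20)

T1 reflect across z = 0: (4, 4, 4) → (4, 4, -4); (3, -3, 4) → (3, -3, -4)
T2 rotate right-handed about the z-axis with cos θ = 4/5, sin θ = -3/5: (4, 4, -4) → (28/5, 4/5, -4); (3, -3, -4) → (3/5, -21/5, -4)
T3 scale by (2, 3/2, -1): (28/5, 4/5, -4) → (56/5, 6/5, 4); (3/5, -21/5, -4) → (6/5, -63/10, 4)
T4 shear: z ← z + 1·y: (56/5, 6/5, 4) → (56/5, 6/5, 26/5); (6/5, -63/10, 4) → (6/5, -63/10, -23/10)
T5 rotate right-handed about the z-axis with cos θ = -3/5, sin θ = -4/5: (56/5, 6/5, 26/5) → (-144/25, -242/25, 26/5); (6/5, -63/10, -23/10) → (-144/25, 141/50, -23/10)
T6 scale by (3/2, 1, 1/2): (-144/25, -242/25, 26/5) → (-216/25, -242/25, 13/5); (-144/25, 141/50, -23/10) → (-216/25, 141/50, -23/20)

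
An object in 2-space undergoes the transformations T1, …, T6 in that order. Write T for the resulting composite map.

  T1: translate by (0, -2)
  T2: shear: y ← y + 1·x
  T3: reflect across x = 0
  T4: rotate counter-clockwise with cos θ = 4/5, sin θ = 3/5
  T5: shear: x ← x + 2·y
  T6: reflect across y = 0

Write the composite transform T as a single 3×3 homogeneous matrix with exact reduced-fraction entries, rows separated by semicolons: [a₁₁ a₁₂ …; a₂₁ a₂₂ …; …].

T1 = [1 0 0; 0 1 -2; 0 0 1]
T2·T1 = [1 0 0; 1 1 -2; 0 0 1]
T3·…·T1 = [-1 0 0; 1 1 -2; 0 0 1]
T4·…·T1 = [-7/5 -3/5 6/5; 1/5 4/5 -8/5; 0 0 1]
T5·…·T1 = [-1 1 -2; 1/5 4/5 -8/5; 0 0 1]
T6·…·T1 = [-1 1 -2; -1/5 -4/5 8/5; 0 0 1]

T = [-1 1 -2; -1/5 -4/5 8/5; 0 0 1]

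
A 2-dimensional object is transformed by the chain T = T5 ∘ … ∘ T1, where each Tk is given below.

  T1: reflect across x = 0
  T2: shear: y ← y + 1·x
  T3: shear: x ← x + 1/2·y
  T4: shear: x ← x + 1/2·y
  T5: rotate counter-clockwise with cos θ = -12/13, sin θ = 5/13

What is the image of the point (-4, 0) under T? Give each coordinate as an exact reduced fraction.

T(p) = (-116/13, -8/13)

T1 reflect across x = 0: (-4, 0) → (4, 0)
T2 shear: y ← y + 1·x: (4, 0) → (4, 4)
T3 shear: x ← x + 1/2·y: (4, 4) → (6, 4)
T4 shear: x ← x + 1/2·y: (6, 4) → (8, 4)
T5 rotate counter-clockwise with cos θ = -12/13, sin θ = 5/13: (8, 4) → (-116/13, -8/13)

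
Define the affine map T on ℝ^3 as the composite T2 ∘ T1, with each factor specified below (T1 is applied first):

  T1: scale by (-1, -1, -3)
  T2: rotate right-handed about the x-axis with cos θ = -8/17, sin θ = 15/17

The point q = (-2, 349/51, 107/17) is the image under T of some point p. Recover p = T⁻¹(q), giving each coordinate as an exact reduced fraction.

T1 = [-1 0 0 0; 0 -1 0 0; 0 0 -3 0; 0 0 0 1]
T2·T1 = [-1 0 0 0; 0 8/17 45/17 0; 0 -15/17 24/17 0; 0 0 0 1]
det M = -3; M⁻¹ = [-1 0 0 0; 0 8/17 -15/17 0; 0 5/17 8/51 0; 0 0 0 1]
M⁻¹ · (-2, 349/51, 107/17)ᵀ = (2, -7/3, 3)ᵀ

p = (2, -7/3, 3)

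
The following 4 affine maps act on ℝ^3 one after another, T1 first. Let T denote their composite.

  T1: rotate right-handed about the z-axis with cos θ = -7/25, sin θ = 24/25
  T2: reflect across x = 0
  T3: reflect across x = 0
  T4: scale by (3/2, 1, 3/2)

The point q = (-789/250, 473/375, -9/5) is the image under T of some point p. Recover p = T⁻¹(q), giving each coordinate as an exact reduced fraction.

p = (9/5, 5/3, -6/5)

T1 = [-7/25 -24/25 0 0; 24/25 -7/25 0 0; 0 0 1 0; 0 0 0 1]
T2·T1 = [7/25 24/25 0 0; 24/25 -7/25 0 0; 0 0 1 0; 0 0 0 1]
T3·…·T1 = [-7/25 -24/25 0 0; 24/25 -7/25 0 0; 0 0 1 0; 0 0 0 1]
T4·…·T1 = [-21/50 -36/25 0 0; 24/25 -7/25 0 0; 0 0 3/2 0; 0 0 0 1]
det M = 9/4; M⁻¹ = [-14/75 24/25 0 0; -16/25 -7/25 0 0; 0 0 2/3 0; 0 0 0 1]
M⁻¹ · (-789/250, 473/375, -9/5)ᵀ = (9/5, 5/3, -6/5)ᵀ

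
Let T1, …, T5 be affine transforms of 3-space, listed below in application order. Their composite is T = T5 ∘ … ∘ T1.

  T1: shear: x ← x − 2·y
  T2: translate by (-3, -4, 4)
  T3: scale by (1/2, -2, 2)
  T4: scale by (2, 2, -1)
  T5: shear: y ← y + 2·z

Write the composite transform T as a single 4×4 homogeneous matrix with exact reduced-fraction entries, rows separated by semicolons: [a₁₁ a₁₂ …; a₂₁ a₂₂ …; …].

T = [1 -2 0 -3; 0 -4 -4 0; 0 0 -2 -8; 0 0 0 1]

T1 = [1 -2 0 0; 0 1 0 0; 0 0 1 0; 0 0 0 1]
T2·T1 = [1 -2 0 -3; 0 1 0 -4; 0 0 1 4; 0 0 0 1]
T3·…·T1 = [1/2 -1 0 -3/2; 0 -2 0 8; 0 0 2 8; 0 0 0 1]
T4·…·T1 = [1 -2 0 -3; 0 -4 0 16; 0 0 -2 -8; 0 0 0 1]
T5·…·T1 = [1 -2 0 -3; 0 -4 -4 0; 0 0 -2 -8; 0 0 0 1]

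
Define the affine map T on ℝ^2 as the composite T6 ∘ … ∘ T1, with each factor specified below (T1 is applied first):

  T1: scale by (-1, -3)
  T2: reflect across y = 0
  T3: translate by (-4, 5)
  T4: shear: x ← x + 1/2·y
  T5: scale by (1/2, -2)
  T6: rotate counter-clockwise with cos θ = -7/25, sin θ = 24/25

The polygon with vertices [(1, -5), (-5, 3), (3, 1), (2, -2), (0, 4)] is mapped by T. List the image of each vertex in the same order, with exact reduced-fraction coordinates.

T1 scale by (-1, -3): (1, -5) → (-1, 15); (-5, 3) → (5, -9); (3, 1) → (-3, -3); (2, -2) → (-2, 6); (0, 4) → (0, -12)
T2 reflect across y = 0: (-1, 15) → (-1, -15); (5, -9) → (5, 9); (-3, -3) → (-3, 3); (-2, 6) → (-2, -6); (0, -12) → (0, 12)
T3 translate by (-4, 5): (-1, -15) → (-5, -10); (5, 9) → (1, 14); (-3, 3) → (-7, 8); (-2, -6) → (-6, -1); (0, 12) → (-4, 17)
T4 shear: x ← x + 1/2·y: (-5, -10) → (-10, -10); (1, 14) → (8, 14); (-7, 8) → (-3, 8); (-6, -1) → (-13/2, -1); (-4, 17) → (9/2, 17)
T5 scale by (1/2, -2): (-10, -10) → (-5, 20); (8, 14) → (4, -28); (-3, 8) → (-3/2, -16); (-13/2, -1) → (-13/4, 2); (9/2, 17) → (9/4, -34)
T6 rotate counter-clockwise with cos θ = -7/25, sin θ = 24/25: (-5, 20) → (-89/5, -52/5); (4, -28) → (644/25, 292/25); (-3/2, -16) → (789/50, 76/25); (-13/4, 2) → (-101/100, -92/25); (9/4, -34) → (3201/100, 292/25)

image vertices: (-89/5, -52/5), (644/25, 292/25), (789/50, 76/25), (-101/100, -92/25), (3201/100, 292/25)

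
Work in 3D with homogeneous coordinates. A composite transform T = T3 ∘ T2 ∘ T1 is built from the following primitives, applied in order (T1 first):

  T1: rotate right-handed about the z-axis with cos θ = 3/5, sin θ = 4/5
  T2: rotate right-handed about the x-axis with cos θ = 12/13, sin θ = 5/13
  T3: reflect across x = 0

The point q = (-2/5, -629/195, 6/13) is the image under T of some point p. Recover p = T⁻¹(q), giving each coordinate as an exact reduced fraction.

p = (-2, -2, 5/3)

T1 = [3/5 -4/5 0 0; 4/5 3/5 0 0; 0 0 1 0; 0 0 0 1]
T2·T1 = [3/5 -4/5 0 0; 48/65 36/65 -5/13 0; 4/13 3/13 12/13 0; 0 0 0 1]
T3·…·T1 = [-3/5 4/5 0 0; 48/65 36/65 -5/13 0; 4/13 3/13 12/13 0; 0 0 0 1]
det M = -1; M⁻¹ = [-3/5 48/65 4/13 0; 4/5 36/65 3/13 0; 0 -5/13 12/13 0; 0 0 0 1]
M⁻¹ · (-2/5, -629/195, 6/13)ᵀ = (-2, -2, 5/3)ᵀ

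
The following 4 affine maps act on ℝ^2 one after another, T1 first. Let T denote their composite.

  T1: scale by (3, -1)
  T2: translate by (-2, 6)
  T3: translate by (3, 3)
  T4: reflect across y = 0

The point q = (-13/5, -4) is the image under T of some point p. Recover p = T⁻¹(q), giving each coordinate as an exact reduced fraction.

T1 = [3 0 0; 0 -1 0; 0 0 1]
T2·T1 = [3 0 -2; 0 -1 6; 0 0 1]
T3·…·T1 = [3 0 1; 0 -1 9; 0 0 1]
T4·…·T1 = [3 0 1; 0 1 -9; 0 0 1]
det M = 3; M⁻¹ = [1/3 0 -1/3; 0 1 9; 0 0 1]
M⁻¹ · (-13/5, -4)ᵀ = (-6/5, 5)ᵀ

p = (-6/5, 5)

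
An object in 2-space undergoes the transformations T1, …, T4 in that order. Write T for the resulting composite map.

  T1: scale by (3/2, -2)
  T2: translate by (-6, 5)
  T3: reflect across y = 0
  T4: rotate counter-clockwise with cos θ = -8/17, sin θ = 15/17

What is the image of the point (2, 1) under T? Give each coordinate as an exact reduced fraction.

T(p) = (69/17, -21/17)

T1 scale by (3/2, -2): (2, 1) → (3, -2)
T2 translate by (-6, 5): (3, -2) → (-3, 3)
T3 reflect across y = 0: (-3, 3) → (-3, -3)
T4 rotate counter-clockwise with cos θ = -8/17, sin θ = 15/17: (-3, -3) → (69/17, -21/17)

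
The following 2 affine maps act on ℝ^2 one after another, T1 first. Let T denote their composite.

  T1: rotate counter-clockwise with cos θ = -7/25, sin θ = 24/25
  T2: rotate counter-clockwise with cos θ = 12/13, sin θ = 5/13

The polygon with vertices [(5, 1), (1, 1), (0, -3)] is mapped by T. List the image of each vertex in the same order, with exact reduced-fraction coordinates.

T1 rotate counter-clockwise with cos θ = -7/25, sin θ = 24/25: (5, 1) → (-59/25, 113/25); (1, 1) → (-31/25, 17/25); (0, -3) → (72/25, 21/25)
T2 rotate counter-clockwise with cos θ = 12/13, sin θ = 5/13: (-59/25, 113/25) → (-1273/325, 1061/325); (-31/25, 17/25) → (-457/325, 49/325); (72/25, 21/25) → (759/325, 612/325)

image vertices: (-1273/325, 1061/325), (-457/325, 49/325), (759/325, 612/325)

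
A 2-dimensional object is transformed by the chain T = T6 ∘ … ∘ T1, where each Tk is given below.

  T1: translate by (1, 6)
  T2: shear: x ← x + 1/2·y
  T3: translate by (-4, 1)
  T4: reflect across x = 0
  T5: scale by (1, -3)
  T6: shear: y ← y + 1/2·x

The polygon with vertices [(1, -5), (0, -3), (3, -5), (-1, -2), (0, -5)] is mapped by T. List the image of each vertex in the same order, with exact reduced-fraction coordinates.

T1 translate by (1, 6): (1, -5) → (2, 1); (0, -3) → (1, 3); (3, -5) → (4, 1); (-1, -2) → (0, 4); (0, -5) → (1, 1)
T2 shear: x ← x + 1/2·y: (2, 1) → (5/2, 1); (1, 3) → (5/2, 3); (4, 1) → (9/2, 1); (0, 4) → (2, 4); (1, 1) → (3/2, 1)
T3 translate by (-4, 1): (5/2, 1) → (-3/2, 2); (5/2, 3) → (-3/2, 4); (9/2, 1) → (1/2, 2); (2, 4) → (-2, 5); (3/2, 1) → (-5/2, 2)
T4 reflect across x = 0: (-3/2, 2) → (3/2, 2); (-3/2, 4) → (3/2, 4); (1/2, 2) → (-1/2, 2); (-2, 5) → (2, 5); (-5/2, 2) → (5/2, 2)
T5 scale by (1, -3): (3/2, 2) → (3/2, -6); (3/2, 4) → (3/2, -12); (-1/2, 2) → (-1/2, -6); (2, 5) → (2, -15); (5/2, 2) → (5/2, -6)
T6 shear: y ← y + 1/2·x: (3/2, -6) → (3/2, -21/4); (3/2, -12) → (3/2, -45/4); (-1/2, -6) → (-1/2, -25/4); (2, -15) → (2, -14); (5/2, -6) → (5/2, -19/4)

image vertices: (3/2, -21/4), (3/2, -45/4), (-1/2, -25/4), (2, -14), (5/2, -19/4)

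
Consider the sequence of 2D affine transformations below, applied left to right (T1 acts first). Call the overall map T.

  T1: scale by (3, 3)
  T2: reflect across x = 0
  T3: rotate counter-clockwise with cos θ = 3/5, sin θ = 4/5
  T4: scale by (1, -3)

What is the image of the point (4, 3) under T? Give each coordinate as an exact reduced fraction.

T(p) = (-72/5, 63/5)

T1 scale by (3, 3): (4, 3) → (12, 9)
T2 reflect across x = 0: (12, 9) → (-12, 9)
T3 rotate counter-clockwise with cos θ = 3/5, sin θ = 4/5: (-12, 9) → (-72/5, -21/5)
T4 scale by (1, -3): (-72/5, -21/5) → (-72/5, 63/5)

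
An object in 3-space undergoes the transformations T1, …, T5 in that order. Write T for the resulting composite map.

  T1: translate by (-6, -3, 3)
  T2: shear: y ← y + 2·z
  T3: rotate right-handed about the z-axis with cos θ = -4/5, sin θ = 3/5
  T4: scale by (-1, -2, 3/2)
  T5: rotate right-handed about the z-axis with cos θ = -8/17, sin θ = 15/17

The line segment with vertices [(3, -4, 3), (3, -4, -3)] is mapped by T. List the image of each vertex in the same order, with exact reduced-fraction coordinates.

T1 translate by (-6, -3, 3): (3, -4, 3) → (-3, -7, 6); (3, -4, -3) → (-3, -7, 0)
T2 shear: y ← y + 2·z: (-3, -7, 6) → (-3, 5, 6); (-3, -7, 0) → (-3, -7, 0)
T3 rotate right-handed about the z-axis with cos θ = -4/5, sin θ = 3/5: (-3, 5, 6) → (-3/5, -29/5, 6); (-3, -7, 0) → (33/5, 19/5, 0)
T4 scale by (-1, -2, 3/2): (-3/5, -29/5, 6) → (3/5, 58/5, 9); (33/5, 19/5, 0) → (-33/5, -38/5, 0)
T5 rotate right-handed about the z-axis with cos θ = -8/17, sin θ = 15/17: (3/5, 58/5, 9) → (-894/85, -419/85, 9); (-33/5, -38/5, 0) → (834/85, -191/85, 0)

image vertices: (-894/85, -419/85, 9), (834/85, -191/85, 0)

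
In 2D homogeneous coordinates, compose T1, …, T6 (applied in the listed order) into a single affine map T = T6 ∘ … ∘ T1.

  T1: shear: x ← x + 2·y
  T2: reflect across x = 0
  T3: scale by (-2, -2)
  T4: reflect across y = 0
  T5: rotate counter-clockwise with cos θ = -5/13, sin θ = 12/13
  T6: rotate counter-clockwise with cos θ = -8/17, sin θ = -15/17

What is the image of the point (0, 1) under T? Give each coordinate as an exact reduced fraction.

T(p) = (922/221, 356/221)

T1 shear: x ← x + 2·y: (0, 1) → (2, 1)
T2 reflect across x = 0: (2, 1) → (-2, 1)
T3 scale by (-2, -2): (-2, 1) → (4, -2)
T4 reflect across y = 0: (4, -2) → (4, 2)
T5 rotate counter-clockwise with cos θ = -5/13, sin θ = 12/13: (4, 2) → (-44/13, 38/13)
T6 rotate counter-clockwise with cos θ = -8/17, sin θ = -15/17: (-44/13, 38/13) → (922/221, 356/221)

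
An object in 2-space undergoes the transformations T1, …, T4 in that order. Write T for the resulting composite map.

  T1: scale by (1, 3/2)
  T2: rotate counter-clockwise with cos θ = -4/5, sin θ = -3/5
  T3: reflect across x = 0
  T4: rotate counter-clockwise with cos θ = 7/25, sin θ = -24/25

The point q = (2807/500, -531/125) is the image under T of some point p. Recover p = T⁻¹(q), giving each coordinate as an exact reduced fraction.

T1 = [1 0 0; 0 3/2 0; 0 0 1]
T2·T1 = [-4/5 9/10 0; -3/5 -6/5 0; 0 0 1]
T3·…·T1 = [4/5 -9/10 0; -3/5 -6/5 0; 0 0 1]
T4·…·T1 = [-44/125 -351/250 0; -117/125 66/125 0; 0 0 1]
det M = -3/2; M⁻¹ = [-44/125 -117/125 0; -78/125 88/375 0; 0 0 1]
M⁻¹ · (2807/500, -531/125)ᵀ = (2, -9/2)ᵀ

p = (2, -9/2)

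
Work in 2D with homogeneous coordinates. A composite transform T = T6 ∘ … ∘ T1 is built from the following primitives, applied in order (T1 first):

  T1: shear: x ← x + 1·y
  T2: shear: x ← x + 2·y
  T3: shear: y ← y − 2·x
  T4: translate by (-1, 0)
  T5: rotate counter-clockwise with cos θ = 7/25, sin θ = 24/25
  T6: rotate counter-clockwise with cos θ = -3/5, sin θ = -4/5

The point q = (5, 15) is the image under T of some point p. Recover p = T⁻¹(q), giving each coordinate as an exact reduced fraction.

T1 = [1 1 0; 0 1 0; 0 0 1]
T2·T1 = [1 3 0; 0 1 0; 0 0 1]
T3·…·T1 = [1 3 0; -2 -5 0; 0 0 1]
T4·…·T1 = [1 3 -1; -2 -5 0; 0 0 1]
T5·…·T1 = [11/5 141/25 -7/25; 2/5 37/25 -24/25; 0 0 1]
T6·…·T1 = [-1 -11/5 -3/5; -2 -27/5 4/5; 0 0 1]
det M = 1; M⁻¹ = [-27/5 11/5 -5; 2 -1 2; 0 0 1]
M⁻¹ · (5, 15)ᵀ = (1, -3)ᵀ

p = (1, -3)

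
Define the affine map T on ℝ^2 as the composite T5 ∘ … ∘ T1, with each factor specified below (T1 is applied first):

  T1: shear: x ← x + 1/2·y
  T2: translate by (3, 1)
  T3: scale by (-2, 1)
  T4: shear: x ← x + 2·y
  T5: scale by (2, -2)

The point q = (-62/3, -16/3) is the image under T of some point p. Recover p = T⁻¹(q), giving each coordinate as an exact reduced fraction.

p = (4, 5/3)

T1 = [1 1/2 0; 0 1 0; 0 0 1]
T2·T1 = [1 1/2 3; 0 1 1; 0 0 1]
T3·…·T1 = [-2 -1 -6; 0 1 1; 0 0 1]
T4·…·T1 = [-2 1 -4; 0 1 1; 0 0 1]
T5·…·T1 = [-4 2 -8; 0 -2 -2; 0 0 1]
det M = 8; M⁻¹ = [-1/4 -1/4 -5/2; 0 -1/2 -1; 0 0 1]
M⁻¹ · (-62/3, -16/3)ᵀ = (4, 5/3)ᵀ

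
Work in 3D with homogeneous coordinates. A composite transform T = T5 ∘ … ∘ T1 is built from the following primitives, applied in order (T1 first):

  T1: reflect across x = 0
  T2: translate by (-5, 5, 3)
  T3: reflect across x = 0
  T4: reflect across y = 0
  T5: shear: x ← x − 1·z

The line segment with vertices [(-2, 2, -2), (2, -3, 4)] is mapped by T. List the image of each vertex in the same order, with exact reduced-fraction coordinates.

image vertices: (2, -7, 1), (0, -2, 7)

T1 reflect across x = 0: (-2, 2, -2) → (2, 2, -2); (2, -3, 4) → (-2, -3, 4)
T2 translate by (-5, 5, 3): (2, 2, -2) → (-3, 7, 1); (-2, -3, 4) → (-7, 2, 7)
T3 reflect across x = 0: (-3, 7, 1) → (3, 7, 1); (-7, 2, 7) → (7, 2, 7)
T4 reflect across y = 0: (3, 7, 1) → (3, -7, 1); (7, 2, 7) → (7, -2, 7)
T5 shear: x ← x − 1·z: (3, -7, 1) → (2, -7, 1); (7, -2, 7) → (0, -2, 7)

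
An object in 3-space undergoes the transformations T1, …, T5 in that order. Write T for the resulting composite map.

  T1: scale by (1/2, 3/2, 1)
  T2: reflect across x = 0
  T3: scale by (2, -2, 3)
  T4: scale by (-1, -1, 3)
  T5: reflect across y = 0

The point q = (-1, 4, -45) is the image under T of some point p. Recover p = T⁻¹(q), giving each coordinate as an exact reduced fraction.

p = (-1, -4/3, -5)

T1 = [1/2 0 0 0; 0 3/2 0 0; 0 0 1 0; 0 0 0 1]
T2·T1 = [-1/2 0 0 0; 0 3/2 0 0; 0 0 1 0; 0 0 0 1]
T3·…·T1 = [-1 0 0 0; 0 -3 0 0; 0 0 3 0; 0 0 0 1]
T4·…·T1 = [1 0 0 0; 0 3 0 0; 0 0 9 0; 0 0 0 1]
T5·…·T1 = [1 0 0 0; 0 -3 0 0; 0 0 9 0; 0 0 0 1]
det M = -27; M⁻¹ = [1 0 0 0; 0 -1/3 0 0; 0 0 1/9 0; 0 0 0 1]
M⁻¹ · (-1, 4, -45)ᵀ = (-1, -4/3, -5)ᵀ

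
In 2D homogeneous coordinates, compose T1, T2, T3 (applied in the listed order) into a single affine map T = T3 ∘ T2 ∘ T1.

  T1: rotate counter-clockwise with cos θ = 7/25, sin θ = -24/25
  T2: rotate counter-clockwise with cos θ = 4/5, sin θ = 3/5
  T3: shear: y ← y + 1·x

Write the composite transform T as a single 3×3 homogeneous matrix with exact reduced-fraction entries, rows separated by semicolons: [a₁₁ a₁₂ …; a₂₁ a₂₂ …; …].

T1 = [7/25 24/25 0; -24/25 7/25 0; 0 0 1]
T2·T1 = [4/5 3/5 0; -3/5 4/5 0; 0 0 1]
T3·…·T1 = [4/5 3/5 0; 1/5 7/5 0; 0 0 1]

T = [4/5 3/5 0; 1/5 7/5 0; 0 0 1]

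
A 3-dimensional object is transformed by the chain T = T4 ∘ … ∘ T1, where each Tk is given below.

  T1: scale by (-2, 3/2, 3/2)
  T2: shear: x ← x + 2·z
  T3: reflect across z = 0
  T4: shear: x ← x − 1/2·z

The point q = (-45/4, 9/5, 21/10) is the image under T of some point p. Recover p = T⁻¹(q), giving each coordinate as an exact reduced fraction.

p = (3, 6/5, -7/5)

T1 = [-2 0 0 0; 0 3/2 0 0; 0 0 3/2 0; 0 0 0 1]
T2·T1 = [-2 0 3 0; 0 3/2 0 0; 0 0 3/2 0; 0 0 0 1]
T3·…·T1 = [-2 0 3 0; 0 3/2 0 0; 0 0 -3/2 0; 0 0 0 1]
T4·…·T1 = [-2 0 15/4 0; 0 3/2 0 0; 0 0 -3/2 0; 0 0 0 1]
det M = 9/2; M⁻¹ = [-1/2 0 -5/4 0; 0 2/3 0 0; 0 0 -2/3 0; 0 0 0 1]
M⁻¹ · (-45/4, 9/5, 21/10)ᵀ = (3, 6/5, -7/5)ᵀ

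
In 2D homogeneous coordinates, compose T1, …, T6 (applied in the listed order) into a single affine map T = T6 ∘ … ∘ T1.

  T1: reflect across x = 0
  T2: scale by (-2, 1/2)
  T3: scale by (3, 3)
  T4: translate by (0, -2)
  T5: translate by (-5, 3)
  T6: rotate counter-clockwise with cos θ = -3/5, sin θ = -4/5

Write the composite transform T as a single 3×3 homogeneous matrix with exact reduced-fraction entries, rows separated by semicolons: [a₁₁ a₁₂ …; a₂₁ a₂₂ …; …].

T = [-18/5 6/5 19/5; -24/5 -9/10 17/5; 0 0 1]

T1 = [-1 0 0; 0 1 0; 0 0 1]
T2·T1 = [2 0 0; 0 1/2 0; 0 0 1]
T3·…·T1 = [6 0 0; 0 3/2 0; 0 0 1]
T4·…·T1 = [6 0 0; 0 3/2 -2; 0 0 1]
T5·…·T1 = [6 0 -5; 0 3/2 1; 0 0 1]
T6·…·T1 = [-18/5 6/5 19/5; -24/5 -9/10 17/5; 0 0 1]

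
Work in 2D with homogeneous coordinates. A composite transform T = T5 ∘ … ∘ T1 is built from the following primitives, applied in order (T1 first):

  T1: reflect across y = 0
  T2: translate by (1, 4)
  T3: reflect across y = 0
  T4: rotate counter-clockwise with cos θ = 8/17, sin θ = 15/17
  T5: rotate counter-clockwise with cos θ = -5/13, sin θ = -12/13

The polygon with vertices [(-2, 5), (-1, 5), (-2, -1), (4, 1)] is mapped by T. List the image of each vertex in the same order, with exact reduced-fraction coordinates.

image vertices: (31/221, 311/221), (171/221, 140/221), (-995/221, -529/221), (11/13, -75/13)

T1 reflect across y = 0: (-2, 5) → (-2, -5); (-1, 5) → (-1, -5); (-2, -1) → (-2, 1); (4, 1) → (4, -1)
T2 translate by (1, 4): (-2, -5) → (-1, -1); (-1, -5) → (0, -1); (-2, 1) → (-1, 5); (4, -1) → (5, 3)
T3 reflect across y = 0: (-1, -1) → (-1, 1); (0, -1) → (0, 1); (-1, 5) → (-1, -5); (5, 3) → (5, -3)
T4 rotate counter-clockwise with cos θ = 8/17, sin θ = 15/17: (-1, 1) → (-23/17, -7/17); (0, 1) → (-15/17, 8/17); (-1, -5) → (67/17, -55/17); (5, -3) → (5, 3)
T5 rotate counter-clockwise with cos θ = -5/13, sin θ = -12/13: (-23/17, -7/17) → (31/221, 311/221); (-15/17, 8/17) → (171/221, 140/221); (67/17, -55/17) → (-995/221, -529/221); (5, 3) → (11/13, -75/13)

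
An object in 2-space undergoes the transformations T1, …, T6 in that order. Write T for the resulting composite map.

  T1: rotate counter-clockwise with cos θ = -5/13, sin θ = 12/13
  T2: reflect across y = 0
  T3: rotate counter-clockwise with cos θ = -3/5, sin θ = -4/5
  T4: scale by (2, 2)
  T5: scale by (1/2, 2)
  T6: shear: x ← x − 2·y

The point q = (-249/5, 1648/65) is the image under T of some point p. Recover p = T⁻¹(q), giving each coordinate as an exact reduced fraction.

p = (5, 4)

T1 = [-5/13 -12/13 0; 12/13 -5/13 0; 0 0 1]
T2·T1 = [-5/13 -12/13 0; -12/13 5/13 0; 0 0 1]
T3·…·T1 = [-33/65 56/65 0; 56/65 33/65 0; 0 0 1]
T4·…·T1 = [-66/65 112/65 0; 112/65 66/65 0; 0 0 1]
T5·…·T1 = [-33/65 56/65 0; 224/65 132/65 0; 0 0 1]
T6·…·T1 = [-37/5 -16/5 0; 224/65 132/65 0; 0 0 1]
det M = -4; M⁻¹ = [-33/65 -4/5 0; 56/65 37/20 0; 0 0 1]
M⁻¹ · (-249/5, 1648/65)ᵀ = (5, 4)ᵀ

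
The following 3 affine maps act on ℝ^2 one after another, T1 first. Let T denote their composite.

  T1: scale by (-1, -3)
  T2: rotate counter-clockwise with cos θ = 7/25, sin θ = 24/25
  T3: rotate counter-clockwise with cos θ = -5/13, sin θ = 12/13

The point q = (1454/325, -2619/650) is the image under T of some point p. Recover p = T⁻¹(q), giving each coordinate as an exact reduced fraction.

p = (4, -3/2)

T1 = [-1 0 0; 0 -3 0; 0 0 1]
T2·T1 = [-7/25 72/25 0; -24/25 -21/25 0; 0 0 1]
T3·…·T1 = [323/325 -108/325 0; 36/325 969/325 0; 0 0 1]
det M = 3; M⁻¹ = [323/325 36/325 0; -12/325 323/975 0; 0 0 1]
M⁻¹ · (1454/325, -2619/650)ᵀ = (4, -3/2)ᵀ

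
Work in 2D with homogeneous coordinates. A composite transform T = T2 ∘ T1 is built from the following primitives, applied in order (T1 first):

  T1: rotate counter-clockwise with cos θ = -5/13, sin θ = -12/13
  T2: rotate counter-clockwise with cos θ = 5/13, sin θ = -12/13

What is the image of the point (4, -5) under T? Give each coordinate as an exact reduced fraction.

T1 rotate counter-clockwise with cos θ = -5/13, sin θ = -12/13: (4, -5) → (-80/13, -23/13)
T2 rotate counter-clockwise with cos θ = 5/13, sin θ = -12/13: (-80/13, -23/13) → (-4, 5)

T(p) = (-4, 5)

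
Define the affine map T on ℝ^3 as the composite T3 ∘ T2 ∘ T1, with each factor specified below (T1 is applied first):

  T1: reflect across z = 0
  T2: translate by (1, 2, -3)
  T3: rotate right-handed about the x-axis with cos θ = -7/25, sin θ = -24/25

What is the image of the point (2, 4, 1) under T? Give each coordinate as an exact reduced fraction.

T(p) = (3, -138/25, -116/25)

T1 reflect across z = 0: (2, 4, 1) → (2, 4, -1)
T2 translate by (1, 2, -3): (2, 4, -1) → (3, 6, -4)
T3 rotate right-handed about the x-axis with cos θ = -7/25, sin θ = -24/25: (3, 6, -4) → (3, -138/25, -116/25)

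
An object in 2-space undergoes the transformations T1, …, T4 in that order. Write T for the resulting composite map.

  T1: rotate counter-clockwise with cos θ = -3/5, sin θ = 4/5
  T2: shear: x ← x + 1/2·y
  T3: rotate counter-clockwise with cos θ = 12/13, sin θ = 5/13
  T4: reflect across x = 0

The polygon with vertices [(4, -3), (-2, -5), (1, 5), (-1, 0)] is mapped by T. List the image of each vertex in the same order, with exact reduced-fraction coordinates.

T1 rotate counter-clockwise with cos θ = -3/5, sin θ = 4/5: (4, -3) → (0, 5); (-2, -5) → (26/5, 7/5); (1, 5) → (-23/5, -11/5); (-1, 0) → (3/5, -4/5)
T2 shear: x ← x + 1/2·y: (0, 5) → (5/2, 5); (26/5, 7/5) → (59/10, 7/5); (-23/5, -11/5) → (-57/10, -11/5); (3/5, -4/5) → (1/5, -4/5)
T3 rotate counter-clockwise with cos θ = 12/13, sin θ = 5/13: (5/2, 5) → (5/13, 145/26); (59/10, 7/5) → (319/65, 463/130); (-57/10, -11/5) → (-287/65, -549/130); (1/5, -4/5) → (32/65, -43/65)
T4 reflect across x = 0: (5/13, 145/26) → (-5/13, 145/26); (319/65, 463/130) → (-319/65, 463/130); (-287/65, -549/130) → (287/65, -549/130); (32/65, -43/65) → (-32/65, -43/65)

image vertices: (-5/13, 145/26), (-319/65, 463/130), (287/65, -549/130), (-32/65, -43/65)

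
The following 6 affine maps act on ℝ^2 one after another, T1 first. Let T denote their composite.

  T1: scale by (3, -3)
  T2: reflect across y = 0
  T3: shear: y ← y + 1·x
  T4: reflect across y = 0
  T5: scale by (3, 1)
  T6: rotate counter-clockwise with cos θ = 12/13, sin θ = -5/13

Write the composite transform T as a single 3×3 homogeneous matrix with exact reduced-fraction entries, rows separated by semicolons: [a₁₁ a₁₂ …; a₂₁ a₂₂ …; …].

T1 = [3 0 0; 0 -3 0; 0 0 1]
T2·T1 = [3 0 0; 0 3 0; 0 0 1]
T3·…·T1 = [3 0 0; 3 3 0; 0 0 1]
T4·…·T1 = [3 0 0; -3 -3 0; 0 0 1]
T5·…·T1 = [9 0 0; -3 -3 0; 0 0 1]
T6·…·T1 = [93/13 -15/13 0; -81/13 -36/13 0; 0 0 1]

T = [93/13 -15/13 0; -81/13 -36/13 0; 0 0 1]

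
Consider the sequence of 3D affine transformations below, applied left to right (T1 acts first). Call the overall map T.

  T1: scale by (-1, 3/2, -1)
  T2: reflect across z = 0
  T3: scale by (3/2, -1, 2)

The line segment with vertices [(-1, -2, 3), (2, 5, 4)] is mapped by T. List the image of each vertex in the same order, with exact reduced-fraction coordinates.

T1 scale by (-1, 3/2, -1): (-1, -2, 3) → (1, -3, -3); (2, 5, 4) → (-2, 15/2, -4)
T2 reflect across z = 0: (1, -3, -3) → (1, -3, 3); (-2, 15/2, -4) → (-2, 15/2, 4)
T3 scale by (3/2, -1, 2): (1, -3, 3) → (3/2, 3, 6); (-2, 15/2, 4) → (-3, -15/2, 8)

image vertices: (3/2, 3, 6), (-3, -15/2, 8)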